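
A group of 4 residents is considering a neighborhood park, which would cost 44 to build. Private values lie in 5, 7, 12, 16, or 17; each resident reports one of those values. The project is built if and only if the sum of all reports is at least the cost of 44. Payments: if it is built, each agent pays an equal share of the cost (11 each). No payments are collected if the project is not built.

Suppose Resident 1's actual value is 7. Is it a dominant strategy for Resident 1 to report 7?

Consider the case where Resident 2 reports 5, Resident 3 reports 16 and Resident 4 reports 16.
Truthful report 7: project built, pays 11, utility 7 - 11 = -4.
Report 5 instead: project not built, utility 0.
Since 0 > -4, reporting 5 is strictly better here, so truthful reporting is not dominant.

No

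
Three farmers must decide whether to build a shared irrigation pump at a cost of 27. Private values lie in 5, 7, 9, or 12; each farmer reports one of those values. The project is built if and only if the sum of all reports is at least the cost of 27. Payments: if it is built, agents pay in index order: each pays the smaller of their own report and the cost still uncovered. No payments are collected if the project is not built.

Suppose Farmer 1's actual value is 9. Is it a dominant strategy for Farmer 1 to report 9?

No

Consider the case where Farmer 2 reports 9 and Farmer 3 reports 12.
Truthful report 9: project built, pays 9, utility 9 - 9 = 0.
Report 7 instead: project built, pays 7, utility 9 - 7 = 2.
Since 2 > 0, reporting 7 is strictly better here, so truthful reporting is not dominant.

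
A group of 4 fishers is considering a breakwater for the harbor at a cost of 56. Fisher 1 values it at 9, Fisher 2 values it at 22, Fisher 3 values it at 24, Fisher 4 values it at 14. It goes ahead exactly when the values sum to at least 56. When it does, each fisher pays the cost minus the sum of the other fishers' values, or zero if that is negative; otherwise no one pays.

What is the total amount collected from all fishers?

21

Total value 69 ≥ cost 56, so it is built.
Fisher 1: others sum to 60; max(0, 56 - 60) = 0.
Fisher 2: others sum to 47; max(0, 56 - 47) = 9.
Fisher 3: others sum to 45; max(0, 56 - 45) = 11.
Fisher 4: others sum to 55; max(0, 56 - 55) = 1.
Total collected = 0 + 9 + 11 + 1 = 21.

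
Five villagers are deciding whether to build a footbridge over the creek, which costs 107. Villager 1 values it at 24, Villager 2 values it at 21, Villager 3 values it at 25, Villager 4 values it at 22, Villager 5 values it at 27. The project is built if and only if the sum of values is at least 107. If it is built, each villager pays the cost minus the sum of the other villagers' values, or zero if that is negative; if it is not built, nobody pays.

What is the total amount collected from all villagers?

59

Total value 119 ≥ cost 107, so it is built.
Villager 1: others sum to 95; max(0, 107 - 95) = 12.
Villager 2: others sum to 98; max(0, 107 - 98) = 9.
Villager 3: others sum to 94; max(0, 107 - 94) = 13.
Villager 4: others sum to 97; max(0, 107 - 97) = 10.
Villager 5: others sum to 92; max(0, 107 - 92) = 15.
Total collected = 12 + 9 + 13 + 10 + 15 = 59.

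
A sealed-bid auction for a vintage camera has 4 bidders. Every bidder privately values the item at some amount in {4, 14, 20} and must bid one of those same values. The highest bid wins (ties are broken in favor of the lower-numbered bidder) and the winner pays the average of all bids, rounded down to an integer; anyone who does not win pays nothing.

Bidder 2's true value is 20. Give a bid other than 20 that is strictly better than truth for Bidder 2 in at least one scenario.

14

Suppose Bidder 1 bids 4, Bidder 3 bids 4 and Bidder 4 bids 4.
Bid 20: wins, pays 8, utility 20 - 8 = 12.
Bid 14: wins, pays 6, utility 20 - 6 = 14.
So bidding 14 beats truth here (14 > 12).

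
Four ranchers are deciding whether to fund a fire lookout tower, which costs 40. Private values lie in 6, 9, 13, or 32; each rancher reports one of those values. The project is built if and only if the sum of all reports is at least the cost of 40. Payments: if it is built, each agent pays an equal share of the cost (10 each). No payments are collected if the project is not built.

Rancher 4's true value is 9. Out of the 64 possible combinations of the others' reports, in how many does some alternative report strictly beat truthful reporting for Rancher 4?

6

Others report (6, 13, 13): truth gives -1; report 6 gives 0 > -1. Violating.
Others report (9, 9, 13): truth gives -1; report 6 gives 0 > -1. Violating.
Others report (9, 13, 9): truth gives -1; report 6 gives 0 > -1. Violating.
Others report (13, 6, 13): truth gives -1; report 6 gives 0 > -1. Violating.
Others report (6, 6, 6): truth gives 0; no alternative beats it.
Others report (6, 6, 9): truth gives 0; no alternative beats it.
(Checking all 64 profiles: 6 have a profitable deviation, 58 do not.)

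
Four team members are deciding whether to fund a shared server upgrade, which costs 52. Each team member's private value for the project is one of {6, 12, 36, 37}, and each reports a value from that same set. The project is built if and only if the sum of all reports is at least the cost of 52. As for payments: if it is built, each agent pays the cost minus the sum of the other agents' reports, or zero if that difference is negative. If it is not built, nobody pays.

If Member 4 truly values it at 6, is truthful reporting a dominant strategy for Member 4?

Check each profile of the others' reports and compare truth against every alternative report.
Others report (6, 12, 36): truth gives 6, best alternative gives 6.
Others report (6, 12, 37): truth gives 6, best alternative gives 6.
Others report (6, 36, 12): truth gives 6, best alternative gives 6.
Others report (6, 36, 36): truth gives 6, best alternative gives 6.
Others report (6, 36, 37): truth gives 6, best alternative gives 6.
Others report (6, 37, 12): truth gives 6, best alternative gives 6.
(Remaining 58 profiles checked similarly; truth is weakly best in each.)
In every case the truthful report is at least as good as any alternative, so it is a dominant strategy.

Yes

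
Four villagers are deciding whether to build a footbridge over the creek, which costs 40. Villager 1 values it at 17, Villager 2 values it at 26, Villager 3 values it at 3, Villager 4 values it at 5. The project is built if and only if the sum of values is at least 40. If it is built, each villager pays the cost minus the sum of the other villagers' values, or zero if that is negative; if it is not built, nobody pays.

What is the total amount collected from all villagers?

21

Total value 51 ≥ cost 40, so it is built.
Villager 1: others sum to 34; max(0, 40 - 34) = 6.
Villager 2: others sum to 25; max(0, 40 - 25) = 15.
Villager 3: others sum to 48; max(0, 40 - 48) = 0.
Villager 4: others sum to 46; max(0, 40 - 46) = 0.
Total collected = 6 + 15 + 0 + 0 = 21.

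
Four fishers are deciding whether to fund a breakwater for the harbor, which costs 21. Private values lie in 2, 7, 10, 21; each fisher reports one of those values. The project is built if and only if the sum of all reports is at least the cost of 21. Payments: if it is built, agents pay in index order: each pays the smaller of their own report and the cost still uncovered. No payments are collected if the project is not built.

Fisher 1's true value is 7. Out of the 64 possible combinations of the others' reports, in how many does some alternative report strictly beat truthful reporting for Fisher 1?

Others report (2, 2, 21): truth gives 0; report 2 gives 5 > 0. Violating.
Others report (2, 7, 10): truth gives 0; report 2 gives 5 > 0. Violating.
Others report (2, 7, 21): truth gives 0; report 2 gives 5 > 0. Violating.
Others report (2, 10, 7): truth gives 0; report 2 gives 5 > 0. Violating.
Others report (2, 2, 2): truth gives 0; no alternative beats it.
Others report (2, 2, 7): truth gives 0; no alternative beats it.
(Checking all 64 profiles: 54 have a profitable deviation, 10 do not.)

54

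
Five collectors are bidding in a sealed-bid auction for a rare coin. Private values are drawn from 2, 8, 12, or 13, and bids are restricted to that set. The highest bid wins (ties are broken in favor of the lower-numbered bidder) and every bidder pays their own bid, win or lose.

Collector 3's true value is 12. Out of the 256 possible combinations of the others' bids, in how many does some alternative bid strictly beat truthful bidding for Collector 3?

Others bid (2, 2, 2, 2): truth gives 0; bid 8 gives 4 > 0. Violating.
Others bid (2, 2, 2, 8): truth gives 0; bid 8 gives 4 > 0. Violating.
Others bid (2, 2, 2, 13): truth gives -12; bid 13 gives -1 > -12. Violating.
Others bid (2, 2, 8, 2): truth gives 0; bid 8 gives 4 > 0. Violating.
Others bid (2, 2, 2, 12): truth gives 0; no alternative beats it.
Others bid (2, 2, 8, 12): truth gives 0; no alternative beats it.
(Checking all 256 profiles: 224 have a profitable deviation, 32 do not.)

224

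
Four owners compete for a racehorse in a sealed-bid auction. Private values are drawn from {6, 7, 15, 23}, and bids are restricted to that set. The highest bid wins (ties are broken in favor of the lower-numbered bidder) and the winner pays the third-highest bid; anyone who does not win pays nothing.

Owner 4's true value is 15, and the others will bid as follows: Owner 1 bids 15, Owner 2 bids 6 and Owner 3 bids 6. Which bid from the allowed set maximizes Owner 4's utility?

23

Bid 6: loses, pays 0, utility 0.
Bid 7: loses, pays 0, utility 0.
Bid 15: loses, pays 0, utility 0.
Bid 23: wins, pays 6, utility 15 - 6 = 9.
The best choice is 23 with utility 9.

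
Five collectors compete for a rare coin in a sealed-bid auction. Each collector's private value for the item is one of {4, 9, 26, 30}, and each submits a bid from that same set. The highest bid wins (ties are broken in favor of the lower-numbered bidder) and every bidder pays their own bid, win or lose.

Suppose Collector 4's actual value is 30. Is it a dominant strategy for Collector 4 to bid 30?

No

Consider the case where Collector 1 bids 4, Collector 2 bids 4, Collector 3 bids 4 and Collector 5 bids 4.
Truthful bid 30: wins, pays 30, utility 30 - 30 = 0.
Bid 9 instead: wins, pays 9, utility 30 - 9 = 21.
Since 21 > 0, bidding 9 is strictly better here, so truthful bidding is not dominant.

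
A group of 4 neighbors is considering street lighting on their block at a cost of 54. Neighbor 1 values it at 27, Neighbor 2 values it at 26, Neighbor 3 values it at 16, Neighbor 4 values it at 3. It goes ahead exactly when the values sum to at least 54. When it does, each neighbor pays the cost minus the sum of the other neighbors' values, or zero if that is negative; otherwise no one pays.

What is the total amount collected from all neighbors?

17

Total value 72 ≥ cost 54, so it is built.
Neighbor 1: others sum to 45; max(0, 54 - 45) = 9.
Neighbor 2: others sum to 46; max(0, 54 - 46) = 8.
Neighbor 3: others sum to 56; max(0, 54 - 56) = 0.
Neighbor 4: others sum to 69; max(0, 54 - 69) = 0.
Total collected = 9 + 8 + 0 + 0 = 17.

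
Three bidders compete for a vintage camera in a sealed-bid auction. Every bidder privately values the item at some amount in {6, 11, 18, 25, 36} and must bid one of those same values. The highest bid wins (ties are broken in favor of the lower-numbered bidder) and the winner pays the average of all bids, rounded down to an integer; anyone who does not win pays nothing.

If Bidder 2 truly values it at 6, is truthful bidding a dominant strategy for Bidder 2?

Yes

Check each profile of the others' bids and compare truth against every alternative bid.
Others bid (6, 11): truth gives 0, best alternative gives -3.
Others bid (6, 6): truth gives 0, best alternative gives -1.
Others bid (6, 18): truth gives 0, best alternative gives 0.
Others bid (6, 25): truth gives 0, best alternative gives 0.
Others bid (6, 36): truth gives 0, best alternative gives 0.
Others bid (11, 6): truth gives 0, best alternative gives 0.
(Remaining 19 profiles checked similarly; truth is weakly best in each.)
In every case the truthful bid is at least as good as any alternative, so it is a dominant strategy.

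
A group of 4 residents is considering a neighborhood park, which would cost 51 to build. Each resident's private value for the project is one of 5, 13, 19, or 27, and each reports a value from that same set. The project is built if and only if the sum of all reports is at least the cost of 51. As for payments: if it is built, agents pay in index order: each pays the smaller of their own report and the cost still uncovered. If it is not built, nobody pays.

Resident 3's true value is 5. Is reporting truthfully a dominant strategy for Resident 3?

Yes

Check each profile of the others' reports and compare truth against every alternative report.
Others report (5, 13, 27): truth gives 0, best alternative gives -8.
Others report (5, 19, 19): truth gives 0, best alternative gives -8.
Others report (5, 19, 27): truth gives 0, best alternative gives -8.
Others report (5, 27, 13): truth gives 0, best alternative gives -8.
Others report (5, 27, 19): truth gives 0, best alternative gives -8.
Others report (5, 27, 27): truth gives 0, best alternative gives -8.
(Remaining 58 profiles checked similarly; truth is weakly best in each.)
In every case the truthful report is at least as good as any alternative, so it is a dominant strategy.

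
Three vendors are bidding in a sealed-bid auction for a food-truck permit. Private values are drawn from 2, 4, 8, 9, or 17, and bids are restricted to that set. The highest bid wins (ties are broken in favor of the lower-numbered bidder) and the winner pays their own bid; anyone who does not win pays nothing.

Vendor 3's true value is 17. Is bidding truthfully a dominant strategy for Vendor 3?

No

Consider the case where Vendor 1 bids 2 and Vendor 2 bids 2.
Truthful bid 17: wins, pays 17, utility 17 - 17 = 0.
Bid 4 instead: wins, pays 4, utility 17 - 4 = 13.
Since 13 > 0, bidding 4 is strictly better here, so truthful bidding is not dominant.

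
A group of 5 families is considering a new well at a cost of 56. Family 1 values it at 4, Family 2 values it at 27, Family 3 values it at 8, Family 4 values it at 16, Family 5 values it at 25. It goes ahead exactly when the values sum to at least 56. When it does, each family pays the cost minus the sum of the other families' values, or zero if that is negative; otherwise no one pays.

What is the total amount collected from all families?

Total value 80 ≥ cost 56, so it is built.
Family 1: others sum to 76; max(0, 56 - 76) = 0.
Family 2: others sum to 53; max(0, 56 - 53) = 3.
Family 3: others sum to 72; max(0, 56 - 72) = 0.
Family 4: others sum to 64; max(0, 56 - 64) = 0.
Family 5: others sum to 55; max(0, 56 - 55) = 1.
Total collected = 0 + 3 + 0 + 0 + 1 = 4.

4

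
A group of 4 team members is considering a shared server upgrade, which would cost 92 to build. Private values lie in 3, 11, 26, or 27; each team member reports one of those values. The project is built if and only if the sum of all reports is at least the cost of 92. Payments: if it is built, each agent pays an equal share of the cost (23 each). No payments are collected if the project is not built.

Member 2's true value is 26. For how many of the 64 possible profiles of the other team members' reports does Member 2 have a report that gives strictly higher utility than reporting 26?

3

Others report (11, 27, 27): truth gives 0; report 27 gives 3 > 0. Violating.
Others report (27, 11, 27): truth gives 0; report 27 gives 3 > 0. Violating.
Others report (27, 27, 11): truth gives 0; report 27 gives 3 > 0. Violating.
Others report (3, 3, 3): truth gives 0; no alternative beats it.
Others report (3, 3, 11): truth gives 0; no alternative beats it.
(Checking all 64 profiles: 3 have a profitable deviation, 61 do not.)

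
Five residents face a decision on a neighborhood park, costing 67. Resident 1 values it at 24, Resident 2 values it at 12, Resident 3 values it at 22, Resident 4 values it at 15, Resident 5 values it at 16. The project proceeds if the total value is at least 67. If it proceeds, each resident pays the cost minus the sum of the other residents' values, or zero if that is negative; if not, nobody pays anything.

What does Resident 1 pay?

2

Total value 89 ≥ cost 67, so the project is built.
The other residents' values sum to 65.
Cost minus that sum is 67 - 65 = 2.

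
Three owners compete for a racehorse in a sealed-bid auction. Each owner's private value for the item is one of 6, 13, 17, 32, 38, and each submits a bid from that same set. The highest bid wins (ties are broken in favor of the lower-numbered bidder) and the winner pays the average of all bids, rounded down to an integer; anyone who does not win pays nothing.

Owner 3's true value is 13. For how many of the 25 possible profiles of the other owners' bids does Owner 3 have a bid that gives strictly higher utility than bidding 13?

2

Others bid (6, 13): truth gives 0; bid 17 gives 1 > 0. Violating.
Others bid (13, 6): truth gives 0; bid 17 gives 1 > 0. Violating.
Others bid (6, 6): truth gives 5; no alternative beats it.
Others bid (6, 17): truth gives 0; no alternative beats it.
(Checking all 25 profiles: 2 have a profitable deviation, 23 do not.)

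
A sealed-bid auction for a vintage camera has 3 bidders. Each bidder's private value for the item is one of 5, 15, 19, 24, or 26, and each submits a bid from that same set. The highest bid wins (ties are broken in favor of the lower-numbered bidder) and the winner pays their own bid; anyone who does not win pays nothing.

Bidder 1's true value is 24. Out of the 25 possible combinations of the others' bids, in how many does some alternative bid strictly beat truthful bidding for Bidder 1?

Others bid (5, 5): truth gives 0; bid 5 gives 19 > 0. Violating.
Others bid (5, 15): truth gives 0; bid 15 gives 9 > 0. Violating.
Others bid (5, 19): truth gives 0; bid 19 gives 5 > 0. Violating.
Others bid (15, 5): truth gives 0; bid 15 gives 9 > 0. Violating.
Others bid (5, 24): truth gives 0; no alternative beats it.
Others bid (5, 26): truth gives 0; no alternative beats it.
(Checking all 25 profiles: 9 have a profitable deviation, 16 do not.)

9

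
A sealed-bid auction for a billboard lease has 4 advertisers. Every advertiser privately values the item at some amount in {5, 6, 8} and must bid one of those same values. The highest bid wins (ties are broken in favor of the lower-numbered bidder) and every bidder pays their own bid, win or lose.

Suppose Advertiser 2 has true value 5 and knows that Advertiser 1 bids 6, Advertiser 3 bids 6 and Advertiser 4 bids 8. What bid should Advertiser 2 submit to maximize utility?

8

Bid 5: loses but pays 5, utility -5.
Bid 6: loses but pays 6, utility -6.
Bid 8: wins, pays 8, utility 5 - 8 = -3.
The best choice is 8 with utility -3.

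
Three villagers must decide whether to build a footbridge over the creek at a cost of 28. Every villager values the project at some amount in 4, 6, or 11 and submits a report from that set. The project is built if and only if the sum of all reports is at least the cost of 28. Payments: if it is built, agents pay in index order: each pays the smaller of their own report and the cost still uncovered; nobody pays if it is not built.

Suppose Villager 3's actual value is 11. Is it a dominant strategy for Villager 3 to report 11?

Check each profile of the others' reports and compare truth against every alternative report.
Others report (11, 11): truth gives 5, best alternative gives 5.
Others report (4, 4): truth gives 0, best alternative gives 0.
Others report (4, 6): truth gives 0, best alternative gives 0.
Others report (4, 11): truth gives 0, best alternative gives 0.
Others report (6, 4): truth gives 0, best alternative gives 0.
Others report (6, 6): truth gives 0, best alternative gives 0.
(Remaining 3 profiles checked similarly; truth is weakly best in each.)
In every case the truthful report is at least as good as any alternative, so it is a dominant strategy.

Yes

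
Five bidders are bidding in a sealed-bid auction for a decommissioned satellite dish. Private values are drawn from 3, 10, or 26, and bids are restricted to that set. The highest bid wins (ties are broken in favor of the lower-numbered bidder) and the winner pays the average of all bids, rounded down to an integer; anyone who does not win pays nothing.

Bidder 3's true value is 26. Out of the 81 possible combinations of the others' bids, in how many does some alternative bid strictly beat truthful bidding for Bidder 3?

4

Others bid (3, 3, 3, 3): truth gives 19; bid 10 gives 22 > 19. Violating.
Others bid (3, 3, 3, 10): truth gives 17; bid 10 gives 21 > 17. Violating.
Others bid (3, 3, 10, 3): truth gives 17; bid 10 gives 21 > 17. Violating.
Others bid (3, 3, 10, 10): truth gives 16; bid 10 gives 19 > 16. Violating.
Others bid (3, 3, 3, 26): truth gives 14; no alternative beats it.
Others bid (3, 3, 10, 26): truth gives 13; no alternative beats it.
(Checking all 81 profiles: 4 have a profitable deviation, 77 do not.)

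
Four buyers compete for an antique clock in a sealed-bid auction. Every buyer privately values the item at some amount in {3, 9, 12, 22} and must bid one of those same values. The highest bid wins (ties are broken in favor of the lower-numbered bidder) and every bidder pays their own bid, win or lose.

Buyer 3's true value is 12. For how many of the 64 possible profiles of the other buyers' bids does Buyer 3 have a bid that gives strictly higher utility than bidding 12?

Others bid (3, 3, 3): truth gives 0; bid 9 gives 3 > 0. Violating.
Others bid (3, 3, 9): truth gives 0; bid 9 gives 3 > 0. Violating.
Others bid (3, 3, 22): truth gives -12; bid 3 gives -3 > -12. Violating.
Others bid (3, 9, 22): truth gives -12; bid 3 gives -3 > -12. Violating.
Others bid (3, 3, 12): truth gives 0; no alternative beats it.
Others bid (3, 9, 3): truth gives 0; no alternative beats it.
(Checking all 64 profiles: 54 have a profitable deviation, 10 do not.)

54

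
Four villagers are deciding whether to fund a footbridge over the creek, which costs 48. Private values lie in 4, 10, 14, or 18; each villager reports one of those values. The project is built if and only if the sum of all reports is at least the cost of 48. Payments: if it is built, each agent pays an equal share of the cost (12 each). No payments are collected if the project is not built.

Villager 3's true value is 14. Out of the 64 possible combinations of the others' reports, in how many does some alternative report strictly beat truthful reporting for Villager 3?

10

Others report (4, 10, 18): truth gives 0; report 18 gives 2 > 0. Violating.
Others report (4, 14, 14): truth gives 0; report 18 gives 2 > 0. Violating.
Others report (4, 18, 10): truth gives 0; report 18 gives 2 > 0. Violating.
Others report (10, 4, 18): truth gives 0; report 18 gives 2 > 0. Violating.
Others report (4, 4, 4): truth gives 0; no alternative beats it.
Others report (4, 4, 10): truth gives 0; no alternative beats it.
(Checking all 64 profiles: 10 have a profitable deviation, 54 do not.)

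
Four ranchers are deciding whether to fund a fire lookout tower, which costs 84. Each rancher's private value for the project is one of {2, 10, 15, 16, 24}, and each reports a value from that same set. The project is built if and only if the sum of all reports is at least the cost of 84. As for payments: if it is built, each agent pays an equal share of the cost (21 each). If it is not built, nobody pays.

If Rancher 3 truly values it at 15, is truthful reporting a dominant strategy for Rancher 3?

No

Consider the case where Rancher 1 reports 24, Rancher 2 reports 24 and Rancher 4 reports 24.
Truthful report 15: project built, pays 21, utility 15 - 21 = -6.
Report 2 instead: project not built, utility 0.
Since 0 > -6, reporting 2 is strictly better here, so truthful reporting is not dominant.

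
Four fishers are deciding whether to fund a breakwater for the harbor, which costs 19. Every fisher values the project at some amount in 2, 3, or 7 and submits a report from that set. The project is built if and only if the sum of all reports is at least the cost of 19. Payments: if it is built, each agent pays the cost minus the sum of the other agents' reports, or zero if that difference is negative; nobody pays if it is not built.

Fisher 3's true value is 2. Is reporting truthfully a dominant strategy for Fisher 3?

Check each profile of the others' reports and compare truth against every alternative report.
Others report (2, 7, 7): truth gives 0, best alternative gives -1.
Others report (7, 2, 7): truth gives 0, best alternative gives -1.
Others report (7, 7, 2): truth gives 0, best alternative gives -1.
Others report (7, 7, 7): truth gives 2, best alternative gives 2.
Others report (2, 2, 2): truth gives 0, best alternative gives 0.
Others report (2, 2, 3): truth gives 0, best alternative gives 0.
(Remaining 21 profiles checked similarly; truth is weakly best in each.)
In every case the truthful report is at least as good as any alternative, so it is a dominant strategy.

Yes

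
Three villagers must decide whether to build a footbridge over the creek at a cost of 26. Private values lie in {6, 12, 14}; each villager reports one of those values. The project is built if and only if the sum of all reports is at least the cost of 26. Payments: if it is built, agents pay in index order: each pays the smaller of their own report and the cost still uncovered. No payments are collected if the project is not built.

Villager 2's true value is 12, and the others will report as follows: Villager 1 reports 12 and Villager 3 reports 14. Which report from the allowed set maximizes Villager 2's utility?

Report 6: project built, pays 6, utility 12 - 6 = 6.
Report 12: project built, pays 12, utility 12 - 12 = 0.
Report 14: project built, pays 14, utility 12 - 14 = -2.
The best choice is 6 with utility 6.

6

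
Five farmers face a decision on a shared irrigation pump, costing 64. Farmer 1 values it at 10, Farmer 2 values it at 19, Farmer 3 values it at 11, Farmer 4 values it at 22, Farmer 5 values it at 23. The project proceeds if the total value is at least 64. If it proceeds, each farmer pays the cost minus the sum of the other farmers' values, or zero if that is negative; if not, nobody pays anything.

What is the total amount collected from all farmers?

3

Total value 85 ≥ cost 64, so it is built.
Farmer 1: others sum to 75; max(0, 64 - 75) = 0.
Farmer 2: others sum to 66; max(0, 64 - 66) = 0.
Farmer 3: others sum to 74; max(0, 64 - 74) = 0.
Farmer 4: others sum to 63; max(0, 64 - 63) = 1.
Farmer 5: others sum to 62; max(0, 64 - 62) = 2.
Total collected = 0 + 0 + 0 + 1 + 2 = 3.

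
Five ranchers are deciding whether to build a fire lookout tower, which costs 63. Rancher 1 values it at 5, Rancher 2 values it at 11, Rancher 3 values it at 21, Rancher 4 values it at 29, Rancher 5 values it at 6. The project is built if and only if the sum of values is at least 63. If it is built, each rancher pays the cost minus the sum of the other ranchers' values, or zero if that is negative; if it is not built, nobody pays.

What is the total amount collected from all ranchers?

Total value 72 ≥ cost 63, so it is built.
Rancher 1: others sum to 67; max(0, 63 - 67) = 0.
Rancher 2: others sum to 61; max(0, 63 - 61) = 2.
Rancher 3: others sum to 51; max(0, 63 - 51) = 12.
Rancher 4: others sum to 43; max(0, 63 - 43) = 20.
Rancher 5: others sum to 66; max(0, 63 - 66) = 0.
Total collected = 0 + 2 + 12 + 20 + 0 = 34.

34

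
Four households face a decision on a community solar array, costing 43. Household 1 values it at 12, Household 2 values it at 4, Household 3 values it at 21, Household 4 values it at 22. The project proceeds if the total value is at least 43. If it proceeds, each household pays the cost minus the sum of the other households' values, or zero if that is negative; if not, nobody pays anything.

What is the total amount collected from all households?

Total value 59 ≥ cost 43, so it is built.
Household 1: others sum to 47; max(0, 43 - 47) = 0.
Household 2: others sum to 55; max(0, 43 - 55) = 0.
Household 3: others sum to 38; max(0, 43 - 38) = 5.
Household 4: others sum to 37; max(0, 43 - 37) = 6.
Total collected = 0 + 0 + 5 + 6 = 11.

11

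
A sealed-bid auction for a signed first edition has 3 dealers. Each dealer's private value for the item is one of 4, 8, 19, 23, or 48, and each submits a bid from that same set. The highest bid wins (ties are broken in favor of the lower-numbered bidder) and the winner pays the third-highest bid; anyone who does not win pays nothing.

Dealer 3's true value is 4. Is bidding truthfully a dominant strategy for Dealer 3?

Yes

Check each profile of the others' bids and compare truth against every alternative bid.
Others bid (4, 4): truth gives 0, best alternative gives 0.
Others bid (4, 8): truth gives 0, best alternative gives 0.
Others bid (4, 19): truth gives 0, best alternative gives 0.
Others bid (4, 23): truth gives 0, best alternative gives 0.
Others bid (4, 48): truth gives 0, best alternative gives 0.
Others bid (8, 4): truth gives 0, best alternative gives 0.
(Remaining 19 profiles checked similarly; truth is weakly best in each.)
In every case the truthful bid is at least as good as any alternative, so it is a dominant strategy.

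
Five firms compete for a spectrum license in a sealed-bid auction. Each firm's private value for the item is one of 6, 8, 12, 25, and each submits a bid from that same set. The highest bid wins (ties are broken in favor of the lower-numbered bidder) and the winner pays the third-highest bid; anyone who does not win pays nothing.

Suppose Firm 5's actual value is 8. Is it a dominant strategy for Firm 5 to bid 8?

No

Consider the case where Firm 1 bids 6, Firm 2 bids 6, Firm 3 bids 6 and Firm 4 bids 8.
Truthful bid 8: loses, pays 0, utility 0.
Bid 12 instead: wins, pays 6, utility 8 - 6 = 2.
Since 2 > 0, bidding 12 is strictly better here, so truthful bidding is not dominant.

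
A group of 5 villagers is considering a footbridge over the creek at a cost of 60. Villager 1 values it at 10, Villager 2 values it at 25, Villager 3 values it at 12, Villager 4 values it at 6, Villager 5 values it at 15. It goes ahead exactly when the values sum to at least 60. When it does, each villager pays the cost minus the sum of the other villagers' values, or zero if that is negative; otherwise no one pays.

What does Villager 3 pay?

Total value 68 ≥ cost 60, so the project is built.
The other villagers' values sum to 56.
Cost minus that sum is 60 - 56 = 4.

4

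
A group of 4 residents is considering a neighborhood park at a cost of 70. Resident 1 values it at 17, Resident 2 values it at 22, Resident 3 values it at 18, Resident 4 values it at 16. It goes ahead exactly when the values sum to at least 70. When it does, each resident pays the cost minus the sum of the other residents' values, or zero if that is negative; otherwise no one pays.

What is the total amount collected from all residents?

61

Total value 73 ≥ cost 70, so it is built.
Resident 1: others sum to 56; max(0, 70 - 56) = 14.
Resident 2: others sum to 51; max(0, 70 - 51) = 19.
Resident 3: others sum to 55; max(0, 70 - 55) = 15.
Resident 4: others sum to 57; max(0, 70 - 57) = 13.
Total collected = 14 + 19 + 15 + 13 = 61.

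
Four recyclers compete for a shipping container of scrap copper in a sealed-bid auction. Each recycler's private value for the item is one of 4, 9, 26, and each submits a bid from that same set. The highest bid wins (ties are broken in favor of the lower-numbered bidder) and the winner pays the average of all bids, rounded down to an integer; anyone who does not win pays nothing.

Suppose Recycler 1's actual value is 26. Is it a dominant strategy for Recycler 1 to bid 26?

No

Consider the case where Recycler 2 bids 4, Recycler 3 bids 4 and Recycler 4 bids 4.
Truthful bid 26: wins, pays 9, utility 26 - 9 = 17.
Bid 4 instead: wins, pays 4, utility 26 - 4 = 22.
Since 22 > 17, bidding 4 is strictly better here, so truthful bidding is not dominant.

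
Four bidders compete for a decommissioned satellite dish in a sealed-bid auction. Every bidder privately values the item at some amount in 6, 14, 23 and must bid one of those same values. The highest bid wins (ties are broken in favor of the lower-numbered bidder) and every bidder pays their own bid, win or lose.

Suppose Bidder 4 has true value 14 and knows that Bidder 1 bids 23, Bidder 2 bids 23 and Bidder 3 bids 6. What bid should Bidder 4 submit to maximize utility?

6

Bid 6: loses but pays 6, utility -6.
Bid 14: loses but pays 14, utility -14.
Bid 23: loses but pays 23, utility -23.
The best choice is 6 with utility -6.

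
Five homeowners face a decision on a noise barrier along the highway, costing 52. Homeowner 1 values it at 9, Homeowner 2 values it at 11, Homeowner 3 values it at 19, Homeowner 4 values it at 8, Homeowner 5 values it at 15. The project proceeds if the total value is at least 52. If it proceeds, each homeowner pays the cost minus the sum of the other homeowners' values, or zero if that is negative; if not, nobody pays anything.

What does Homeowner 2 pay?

Total value 62 ≥ cost 52, so the project is built.
The other homeowners' values sum to 51.
Cost minus that sum is 52 - 51 = 1.

1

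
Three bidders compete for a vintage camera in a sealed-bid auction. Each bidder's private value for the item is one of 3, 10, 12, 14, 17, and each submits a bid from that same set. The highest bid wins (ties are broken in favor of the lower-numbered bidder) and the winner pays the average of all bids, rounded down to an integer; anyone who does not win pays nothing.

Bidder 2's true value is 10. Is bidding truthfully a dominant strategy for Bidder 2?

No

Consider the case where Bidder 1 bids 3 and Bidder 3 bids 12.
Truthful bid 10: loses, pays 0, utility 0.
Bid 12 instead: wins, pays 9, utility 10 - 9 = 1.
Since 1 > 0, bidding 12 is strictly better here, so truthful bidding is not dominant.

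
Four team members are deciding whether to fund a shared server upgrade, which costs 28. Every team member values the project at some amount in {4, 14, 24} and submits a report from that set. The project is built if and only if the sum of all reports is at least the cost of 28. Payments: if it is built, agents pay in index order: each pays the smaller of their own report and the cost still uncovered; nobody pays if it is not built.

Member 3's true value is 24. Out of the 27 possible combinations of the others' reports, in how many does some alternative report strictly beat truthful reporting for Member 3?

Others report (4, 4, 14): truth gives 4; report 14 gives 10 > 4. Violating.
Others report (4, 4, 24): truth gives 4; report 4 gives 20 > 4. Violating.
Others report (4, 14, 14): truth gives 14; report 4 gives 20 > 14. Violating.
Others report (4, 14, 24): truth gives 14; report 4 gives 20 > 14. Violating.
Others report (4, 4, 4): truth gives 4; no alternative beats it.
Others report (4, 14, 4): truth gives 14; no alternative beats it.
(Checking all 27 profiles: 6 have a profitable deviation, 21 do not.)

6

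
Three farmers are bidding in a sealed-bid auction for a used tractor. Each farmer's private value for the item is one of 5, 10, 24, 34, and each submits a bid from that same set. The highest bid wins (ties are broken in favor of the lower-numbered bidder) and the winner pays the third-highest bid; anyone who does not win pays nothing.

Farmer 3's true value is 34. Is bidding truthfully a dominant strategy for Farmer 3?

Check each profile of the others' bids and compare truth against every alternative bid.
Others bid (5, 24): truth gives 29, best alternative gives 0.
Others bid (24, 5): truth gives 29, best alternative gives 0.
Others bid (10, 24): truth gives 24, best alternative gives 0.
Others bid (24, 10): truth gives 24, best alternative gives 0.
Others bid (24, 24): truth gives 10, best alternative gives 0.
Others bid (5, 5): truth gives 29, best alternative gives 29.
(Remaining 10 profiles checked similarly; truth is weakly best in each.)
In every case the truthful bid is at least as good as any alternative, so it is a dominant strategy.

Yes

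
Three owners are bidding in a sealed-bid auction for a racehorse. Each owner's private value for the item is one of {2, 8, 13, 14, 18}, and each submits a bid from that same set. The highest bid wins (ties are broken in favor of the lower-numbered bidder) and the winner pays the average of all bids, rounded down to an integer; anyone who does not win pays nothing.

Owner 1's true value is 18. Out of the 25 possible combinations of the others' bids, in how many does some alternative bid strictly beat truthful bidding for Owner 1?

Others bid (2, 2): truth gives 11; bid 2 gives 16 > 11. Violating.
Others bid (2, 8): truth gives 9; bid 8 gives 12 > 9. Violating.
Others bid (2, 13): truth gives 7; bid 13 gives 9 > 7. Violating.
Others bid (2, 14): truth gives 7; bid 14 gives 8 > 7. Violating.
Others bid (2, 18): truth gives 6; no alternative beats it.
Others bid (8, 18): truth gives 4; no alternative beats it.
(Checking all 25 profiles: 16 have a profitable deviation, 9 do not.)

16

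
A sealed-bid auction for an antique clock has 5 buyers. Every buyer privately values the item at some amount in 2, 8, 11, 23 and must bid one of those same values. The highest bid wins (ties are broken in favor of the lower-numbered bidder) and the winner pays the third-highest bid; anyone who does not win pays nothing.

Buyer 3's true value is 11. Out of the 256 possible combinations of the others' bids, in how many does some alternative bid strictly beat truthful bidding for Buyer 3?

32

Others bid (2, 2, 2, 23): truth gives 0; bid 23 gives 9 > 0. Violating.
Others bid (2, 2, 8, 23): truth gives 0; bid 23 gives 3 > 0. Violating.
Others bid (2, 2, 23, 2): truth gives 0; bid 23 gives 9 > 0. Violating.
Others bid (2, 2, 23, 8): truth gives 0; bid 23 gives 3 > 0. Violating.
Others bid (2, 2, 2, 2): truth gives 9; no alternative beats it.
Others bid (2, 2, 2, 8): truth gives 9; no alternative beats it.
(Checking all 256 profiles: 32 have a profitable deviation, 224 do not.)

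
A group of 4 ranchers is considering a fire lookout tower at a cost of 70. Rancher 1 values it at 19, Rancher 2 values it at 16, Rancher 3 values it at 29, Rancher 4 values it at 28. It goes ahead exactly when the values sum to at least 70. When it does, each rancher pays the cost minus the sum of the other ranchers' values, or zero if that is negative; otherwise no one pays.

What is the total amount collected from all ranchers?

Total value 92 ≥ cost 70, so it is built.
Rancher 1: others sum to 73; max(0, 70 - 73) = 0.
Rancher 2: others sum to 76; max(0, 70 - 76) = 0.
Rancher 3: others sum to 63; max(0, 70 - 63) = 7.
Rancher 4: others sum to 64; max(0, 70 - 64) = 6.
Total collected = 0 + 0 + 7 + 6 = 13.

13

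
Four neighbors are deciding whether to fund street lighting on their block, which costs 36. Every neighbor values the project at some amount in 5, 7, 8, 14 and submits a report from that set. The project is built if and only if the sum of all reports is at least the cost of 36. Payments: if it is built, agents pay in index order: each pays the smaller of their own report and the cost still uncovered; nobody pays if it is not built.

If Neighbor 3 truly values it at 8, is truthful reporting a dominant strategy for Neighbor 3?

Consider the case where Neighbor 1 reports 5, Neighbor 2 reports 14 and Neighbor 4 reports 14.
Truthful report 8: project built, pays 8, utility 8 - 8 = 0.
Report 5 instead: project built, pays 5, utility 8 - 5 = 3.
Since 3 > 0, reporting 5 is strictly better here, so truthful reporting is not dominant.

No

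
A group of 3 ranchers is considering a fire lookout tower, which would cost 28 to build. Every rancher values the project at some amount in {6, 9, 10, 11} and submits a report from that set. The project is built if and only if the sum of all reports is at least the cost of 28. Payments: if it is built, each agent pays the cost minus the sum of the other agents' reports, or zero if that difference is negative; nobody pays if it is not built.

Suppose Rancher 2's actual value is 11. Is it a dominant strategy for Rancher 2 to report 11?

Check each profile of the others' reports and compare truth against every alternative report.
Others report (11, 11): truth gives 5, best alternative gives 5.
Others report (10, 11): truth gives 4, best alternative gives 4.
Others report (11, 10): truth gives 4, best alternative gives 4.
Others report (9, 11): truth gives 3, best alternative gives 3.
Others report (10, 10): truth gives 3, best alternative gives 3.
Others report (11, 9): truth gives 3, best alternative gives 3.
(Remaining 10 profiles checked similarly; truth is weakly best in each.)
In every case the truthful report is at least as good as any alternative, so it is a dominant strategy.

Yes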